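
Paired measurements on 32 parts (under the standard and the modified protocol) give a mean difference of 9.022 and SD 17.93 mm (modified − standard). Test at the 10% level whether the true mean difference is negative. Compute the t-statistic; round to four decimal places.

2.8464

H0: μ_d = 0; H1: μ_d < 0 (paired t-test on the differences, left-tailed).
t = d̄/(s_d/√n) = 9.022/(17.93/√32) = 2.8464
df = n − 1 = 31
p-value = P(T ≤ 2.8464) ≈ 0.9961
Since p ≈ 0.9961 > α = 0.1, fail to reject H0; the data do not provide sufficient evidence against H0.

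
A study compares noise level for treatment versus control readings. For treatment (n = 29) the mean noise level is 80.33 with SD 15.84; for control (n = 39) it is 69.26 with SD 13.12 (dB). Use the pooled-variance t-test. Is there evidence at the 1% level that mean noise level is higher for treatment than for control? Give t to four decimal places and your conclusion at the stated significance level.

t = 3.1489; reject H0

Let group 1 = treatment, group 2 = control. H0: μ_1 = μ_2; H1: μ_1 > μ_2 (two-sample pooled-variance t-test, right-tailed).
s_p² = [(29−1)·15.84² + (39−1)·13.12²]/(29+39−2) = 205.552
t = (80.33 − 69.26)/√[205.552·(1/29 + 1/39)] = 3.1489
df = n₁ + n₂ − 2 = 66
p-value = P(T ≥ 3.1489) ≈ 0.001
Since p ≈ 0.001 < α = 0.01, reject H0; the data support H1.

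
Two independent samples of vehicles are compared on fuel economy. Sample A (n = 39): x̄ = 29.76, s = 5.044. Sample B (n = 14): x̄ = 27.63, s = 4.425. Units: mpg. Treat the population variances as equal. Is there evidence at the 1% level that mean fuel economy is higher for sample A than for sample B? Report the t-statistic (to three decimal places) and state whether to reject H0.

Let group 1 = sample A, group 2 = sample B. H0: μ_1 = μ_2; H1: μ_1 > μ_2 (two-sample pooled-variance t-test, right-tailed).
s_p² = [(39−1)·5.044² + (14−1)·4.425²]/(39+14−2) = 23.9479
t = (29.76 − 27.63)/√[23.9479·(1/39 + 1/14)] = 1.397
df = n₁ + n₂ − 2 = 51
p-value = P(T ≥ 1.397) ≈ 0.0842
Since p ≈ 0.0842 > α = 0.01, fail to reject H0; the evidence is not statistically significant.

t = 1.397; fail to reject H0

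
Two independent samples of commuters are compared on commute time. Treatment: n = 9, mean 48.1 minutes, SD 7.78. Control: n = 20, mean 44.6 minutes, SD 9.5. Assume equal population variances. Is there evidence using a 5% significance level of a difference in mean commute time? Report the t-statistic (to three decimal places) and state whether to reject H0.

Let group 1 = treatment, group 2 = control. H0: μ_1 = μ_2; H1: μ_1 ≠ μ_2 (two-sample pooled-variance t-test, two-sided).
s_p² = [(9−1)·7.78² + (20−1)·9.5²]/(9+20−2) = 81.4436
t = (48.1 − 44.6)/√[81.4436·(1/9 + 1/20)] = 0.966
df = n₁ + n₂ − 2 = 27
Two-sided p-value ≈ 0.3425
Since p ≈ 0.3425 > α = 0.05, fail to reject H0; the evidence is not statistically significant.

t = 0.966; fail to reject H0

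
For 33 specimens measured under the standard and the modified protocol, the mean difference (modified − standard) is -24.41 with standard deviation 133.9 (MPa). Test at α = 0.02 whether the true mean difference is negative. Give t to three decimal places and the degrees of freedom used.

t = -1.047, df = 32

H0: μ_d = 0; H1: μ_d < 0 (paired t-test on the differences, left-tailed).
t = d̄/(s_d/√n) = -24.41/(133.9/√33) = -1.047
df = n − 1 = 32
p-value = P(T ≤ -1.047) ≈ 0.1514
Since p ≈ 0.1514 > α = 0.02, fail to reject H0; the evidence is not statistically significant.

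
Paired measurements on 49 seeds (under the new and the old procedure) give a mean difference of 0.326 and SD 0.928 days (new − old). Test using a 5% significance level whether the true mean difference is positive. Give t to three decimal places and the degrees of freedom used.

t = 2.459, df = 48

H0: μ_d = 0; H1: μ_d > 0 (paired t-test on the differences, right-tailed).
t = d̄/(s_d/√n) = 0.326/(0.928/√49) = 2.459
df = n − 1 = 48
p-value = P(T ≥ 2.459) ≈ 0.009
Since p ≈ 0.009 < α = 0.05, reject H0; the evidence is statistically significant.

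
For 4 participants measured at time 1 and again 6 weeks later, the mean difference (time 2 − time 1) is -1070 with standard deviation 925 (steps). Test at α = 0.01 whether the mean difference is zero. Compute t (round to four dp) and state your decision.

t = -2.3135; fail to reject H0

H0: μ_d = 0; H1: μ_d ≠ 0 (paired t-test on the differences, two-sided).
t = d̄/(s_d/√n) = -1070/(925/√4) = -2.3135
df = n − 1 = 3
Two-sided p-value ≈ 0.1037
Since p ≈ 0.1037 > α = 0.01, fail to reject H0; the data do not provide sufficient evidence against H0.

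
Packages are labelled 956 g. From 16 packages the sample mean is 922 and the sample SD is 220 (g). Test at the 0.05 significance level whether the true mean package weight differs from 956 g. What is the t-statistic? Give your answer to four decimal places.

H0: μ = 956; H1: μ ≠ 956 (one-sample t-test, two-sided).
t = (x̄ − μ₀)/(s/√n) = (922 − 956)/(220/√16) = -0.6182
df = n − 1 = 15
Two-sided p-value ≈ 0.5457
Since p ≈ 0.5457 > α = 0.05, fail to reject H0; the data do not provide sufficient evidence against H0.

-0.6182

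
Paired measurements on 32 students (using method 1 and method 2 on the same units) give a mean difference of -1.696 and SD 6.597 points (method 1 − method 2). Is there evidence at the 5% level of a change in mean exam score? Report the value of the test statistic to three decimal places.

-1.454

H0: μ_d = 0; H1: μ_d ≠ 0 (paired t-test on the differences, two-sided).
t = d̄/(s_d/√n) = -1.696/(6.597/√32) = -1.454
df = n − 1 = 31
Two-sided p-value ≈ 0.156
Since p ≈ 0.156 > α = 0.05, fail to reject H0; the data do not provide sufficient evidence against H0.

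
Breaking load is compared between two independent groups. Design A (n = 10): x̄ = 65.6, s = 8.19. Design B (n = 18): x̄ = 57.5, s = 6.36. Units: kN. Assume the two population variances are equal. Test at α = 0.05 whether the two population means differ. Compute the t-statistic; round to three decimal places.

2.914

Let group 1 = design A, group 2 = design B. H0: μ_1 = μ_2; H1: μ_1 ≠ μ_2 (two-sample pooled-variance t-test, two-sided).
s_p² = [(10−1)·8.19² + (18−1)·6.36²]/(10+18−2) = 49.6665
t = (65.6 − 57.5)/√[49.6665·(1/10 + 1/18)] = 2.914
df = n₁ + n₂ − 2 = 26
Two-sided p-value ≈ 0.0072
Since p ≈ 0.0072 < α = 0.05, reject H0; the data support H1.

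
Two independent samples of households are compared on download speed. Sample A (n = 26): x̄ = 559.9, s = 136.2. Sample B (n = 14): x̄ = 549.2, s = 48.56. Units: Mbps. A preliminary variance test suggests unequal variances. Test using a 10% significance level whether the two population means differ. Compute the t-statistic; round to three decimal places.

Let group 1 = sample A, group 2 = sample B. H0: μ_1 = μ_2; H1: μ_1 ≠ μ_2 (Welch's two-sample t-test, two-sided).
t = (x̄_1 − x̄_2)/√(s_1²/n_1 + s_2²/n_2) = (559.9 − 549.2)/√(136.2²/26 + 48.56²/14) = 0.360
Welch–Satterthwaite df ≈ 34.50
Two-sided p-value ≈ 0.721
Since p ≈ 0.721 > α = 0.1, fail to reject H0; the evidence is not statistically significant.

0.360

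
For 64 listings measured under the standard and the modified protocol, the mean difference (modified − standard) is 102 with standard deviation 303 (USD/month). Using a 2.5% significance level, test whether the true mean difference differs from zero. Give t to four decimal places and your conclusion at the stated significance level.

H0: μ_d = 0; H1: μ_d ≠ 0 (paired t-test on the differences, two-sided).
t = d̄/(s_d/√n) = 102/(303/√64) = 2.6931
df = n − 1 = 63
Two-sided p-value ≈ 0.0091
Since p ≈ 0.0091 < α = 0.025, reject H0; the data support H1.

t = 2.6931; reject H0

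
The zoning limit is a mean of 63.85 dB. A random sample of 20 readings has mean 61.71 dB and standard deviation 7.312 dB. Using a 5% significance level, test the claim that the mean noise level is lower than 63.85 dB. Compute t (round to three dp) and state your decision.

t = -1.309; fail to reject H0

H0: μ = 63.85; H1: μ < 63.85 (one-sample t-test, left-tailed).
t = (x̄ − μ₀)/(s/√n) = (61.71 − 63.85)/(7.312/√20) = -1.309
df = n − 1 = 19
p-value = P(T ≤ -1.309) ≈ 0.103
Since p ≈ 0.103 > α = 0.05, fail to reject H0; the evidence is not statistically significant.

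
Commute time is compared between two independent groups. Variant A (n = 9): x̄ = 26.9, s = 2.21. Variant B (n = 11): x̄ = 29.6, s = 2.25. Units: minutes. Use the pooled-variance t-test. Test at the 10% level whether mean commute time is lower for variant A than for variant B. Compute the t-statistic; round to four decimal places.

-2.6910

Let group 1 = variant A, group 2 = variant B. H0: μ_1 = μ_2; H1: μ_1 < μ_2 (two-sample pooled-variance t-test, left-tailed).
s_p² = [(9−1)·2.21² + (11−1)·2.25²]/(9+11−2) = 4.98321
t = (26.9 − 29.6)/√[4.98321·(1/9 + 1/11)] = -2.6910
df = n₁ + n₂ − 2 = 18
p-value = P(T ≤ -2.6910) ≈ 0.0075
Since p ≈ 0.0075 < α = 0.1, reject H0; the evidence is statistically significant.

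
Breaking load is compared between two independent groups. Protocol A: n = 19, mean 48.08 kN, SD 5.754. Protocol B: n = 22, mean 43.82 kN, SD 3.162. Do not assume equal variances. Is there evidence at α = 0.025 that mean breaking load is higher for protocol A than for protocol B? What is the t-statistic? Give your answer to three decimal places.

2.874

Let group 1 = protocol A, group 2 = protocol B. H0: μ_1 = μ_2; H1: μ_1 > μ_2 (Welch's two-sample t-test, right-tailed).
t = (x̄_1 − x̄_2)/√(s_1²/n_1 + s_2²/n_2) = (48.08 − 43.82)/√(5.754²/19 + 3.162²/22) = 2.874
Welch–Satterthwaite df ≈ 27.04
p-value = P(T ≥ 2.874) ≈ 0.004
Since p ≈ 0.004 < α = 0.025, reject H0; the evidence is statistically significant.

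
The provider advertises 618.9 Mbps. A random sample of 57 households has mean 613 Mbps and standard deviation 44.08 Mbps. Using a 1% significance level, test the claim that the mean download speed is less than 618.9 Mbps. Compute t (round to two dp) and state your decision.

t = -1.01; fail to reject H0

H0: μ = 618.9; H1: μ < 618.9 (one-sample t-test, left-tailed).
t = (x̄ − μ₀)/(s/√n) = (613 − 618.9)/(44.08/√57) = -1.01
df = n − 1 = 56
p-value = P(T ≤ -1.01) ≈ 0.158
Since p ≈ 0.158 > α = 0.01, fail to reject H0; the data do not provide sufficient evidence against H0.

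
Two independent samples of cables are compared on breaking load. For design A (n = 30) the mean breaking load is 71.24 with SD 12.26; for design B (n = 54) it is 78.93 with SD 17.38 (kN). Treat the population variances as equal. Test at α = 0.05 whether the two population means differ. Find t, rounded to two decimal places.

-2.14

Let group 1 = design A, group 2 = design B. H0: μ_1 = μ_2; H1: μ_1 ≠ μ_2 (two-sample pooled-variance t-test, two-sided).
s_p² = [(30−1)·12.26² + (54−1)·17.38²]/(30+54−2) = 248.394
t = (71.24 − 78.93)/√[248.394·(1/30 + 1/54)] = -2.14
df = n₁ + n₂ − 2 = 82
Two-sided p-value ≈ 0.035
Since p ≈ 0.035 < α = 0.05, reject H0; the evidence is statistically significant.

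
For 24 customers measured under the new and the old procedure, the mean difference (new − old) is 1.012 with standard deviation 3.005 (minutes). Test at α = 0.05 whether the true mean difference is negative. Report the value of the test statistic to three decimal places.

1.650

H0: μ_d = 0; H1: μ_d < 0 (paired t-test on the differences, left-tailed).
t = d̄/(s_d/√n) = 1.012/(3.005/√24) = 1.650
df = n − 1 = 23
p-value = P(T ≤ 1.650) ≈ 0.944
Since p ≈ 0.944 > α = 0.05, fail to reject H0; the evidence is not statistically significant.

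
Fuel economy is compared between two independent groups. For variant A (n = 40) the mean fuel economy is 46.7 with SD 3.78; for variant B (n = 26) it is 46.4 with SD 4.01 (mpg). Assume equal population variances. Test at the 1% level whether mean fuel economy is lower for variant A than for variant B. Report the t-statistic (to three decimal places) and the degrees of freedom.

t = 0.308, df = 64

Let group 1 = variant A, group 2 = variant B. H0: μ_1 = μ_2; H1: μ_1 < μ_2 (two-sample pooled-variance t-test, left-tailed).
s_p² = [(40−1)·3.78² + (26−1)·4.01²]/(40+26−2) = 14.9883
t = (46.7 − 46.4)/√[14.9883·(1/40 + 1/26)] = 0.308
df = n₁ + n₂ − 2 = 64
p-value = P(T ≤ 0.308) ≈ 0.6203
Since p ≈ 0.6203 > α = 0.01, fail to reject H0; the evidence is not statistically significant.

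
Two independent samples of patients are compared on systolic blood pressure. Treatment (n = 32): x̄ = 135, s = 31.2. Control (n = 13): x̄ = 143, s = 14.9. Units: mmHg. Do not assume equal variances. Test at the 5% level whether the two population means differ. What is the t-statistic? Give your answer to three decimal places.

-1.161

Let group 1 = treatment, group 2 = control. H0: μ_1 = μ_2; H1: μ_1 ≠ μ_2 (Welch's two-sample t-test, two-sided).
t = (x̄_1 − x̄_2)/√(s_1²/n_1 + s_2²/n_2) = (135 − 143)/√(31.2²/32 + 14.9²/13) = -1.161
Welch–Satterthwaite df ≈ 41.66
Two-sided p-value ≈ 0.252
Since p ≈ 0.252 > α = 0.05, fail to reject H0; the evidence is not statistically significant.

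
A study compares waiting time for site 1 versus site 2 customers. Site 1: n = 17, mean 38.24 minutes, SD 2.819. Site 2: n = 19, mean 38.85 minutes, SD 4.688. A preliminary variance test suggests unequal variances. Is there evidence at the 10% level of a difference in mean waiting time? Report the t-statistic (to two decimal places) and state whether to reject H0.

t = -0.48; fail to reject H0

Let group 1 = site 1, group 2 = site 2. H0: μ_1 = μ_2; H1: μ_1 ≠ μ_2 (Welch's two-sample t-test, two-sided).
t = (x̄_1 − x̄_2)/√(s_1²/n_1 + s_2²/n_2) = (38.24 − 38.85)/√(2.819²/17 + 4.688²/19) = -0.48
Welch–Satterthwaite df ≈ 29.98
Two-sided p-value ≈ 0.6357
Since p ≈ 0.6357 > α = 0.1, fail to reject H0; the evidence is not statistically significant.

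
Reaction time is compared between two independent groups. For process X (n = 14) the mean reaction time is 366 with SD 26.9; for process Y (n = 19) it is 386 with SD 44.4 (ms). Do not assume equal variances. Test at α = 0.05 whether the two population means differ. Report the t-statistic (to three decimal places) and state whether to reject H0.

t = -1.604; fail to reject H0

Let group 1 = process X, group 2 = process Y. H0: μ_1 = μ_2; H1: μ_1 ≠ μ_2 (Welch's two-sample t-test, two-sided).
t = (x̄_1 − x̄_2)/√(s_1²/n_1 + s_2²/n_2) = (366 − 386)/√(26.9²/14 + 44.4²/19) = -1.604
Welch–Satterthwaite df ≈ 30.07
Two-sided p-value ≈ 0.1191
Since p ≈ 0.1191 > α = 0.05, fail to reject H0; the data do not provide sufficient evidence against H0.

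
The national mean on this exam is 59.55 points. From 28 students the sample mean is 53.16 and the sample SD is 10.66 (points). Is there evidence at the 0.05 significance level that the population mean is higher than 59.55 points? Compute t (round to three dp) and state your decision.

H0: μ = 59.55; H1: μ > 59.55 (one-sample t-test, right-tailed).
t = (x̄ − μ₀)/(s/√n) = (53.16 − 59.55)/(10.66/√28) = -3.172
df = n − 1 = 27
p-value = P(T ≥ -3.172) ≈ 0.998
Since p ≈ 0.998 > α = 0.05, fail to reject H0; the evidence is not statistically significant.

t = -3.172; fail to reject H0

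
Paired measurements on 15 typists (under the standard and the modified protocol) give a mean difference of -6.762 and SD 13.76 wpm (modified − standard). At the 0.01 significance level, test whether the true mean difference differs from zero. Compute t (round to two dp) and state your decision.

H0: μ_d = 0; H1: μ_d ≠ 0 (paired t-test on the differences, two-sided).
t = d̄/(s_d/√n) = -6.762/(13.76/√15) = -1.90
df = n − 1 = 14
Two-sided p-value ≈ 0.078
Since p ≈ 0.078 > α = 0.01, fail to reject H0; the data do not provide sufficient evidence against H0.

t = -1.90; fail to reject H0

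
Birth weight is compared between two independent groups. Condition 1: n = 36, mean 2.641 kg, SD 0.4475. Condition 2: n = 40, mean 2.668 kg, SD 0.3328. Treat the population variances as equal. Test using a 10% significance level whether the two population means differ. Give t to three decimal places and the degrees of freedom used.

t = -0.300, df = 74

Let group 1 = condition 1, group 2 = condition 2. H0: μ_1 = μ_2; H1: μ_1 ≠ μ_2 (two-sample pooled-variance t-test, two-sided).
s_p² = [(36−1)·0.4475² + (40−1)·0.3328²]/(36+40−2) = 0.153087
t = (2.641 − 2.668)/√[0.153087·(1/36 + 1/40)] = -0.300
df = n₁ + n₂ − 2 = 74
Two-sided p-value ≈ 0.7647
Since p ≈ 0.7647 > α = 0.1, fail to reject H0; the evidence is not statistically significant.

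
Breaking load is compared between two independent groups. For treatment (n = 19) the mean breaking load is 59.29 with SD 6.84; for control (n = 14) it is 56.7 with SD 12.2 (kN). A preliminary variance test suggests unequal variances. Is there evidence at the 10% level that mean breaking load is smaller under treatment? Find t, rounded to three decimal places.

0.716

Let group 1 = treatment, group 2 = control. H0: μ_1 = μ_2; H1: μ_1 < μ_2 (Welch's two-sample t-test, left-tailed).
t = (x̄_1 − x̄_2)/√(s_1²/n_1 + s_2²/n_2) = (59.29 − 56.7)/√(6.84²/19 + 12.2²/14) = 0.716
Welch–Satterthwaite df ≈ 18.98
p-value = P(T ≤ 0.716) ≈ 0.7586
Since p ≈ 0.7586 > α = 0.1, fail to reject H0; the data do not provide sufficient evidence against H0.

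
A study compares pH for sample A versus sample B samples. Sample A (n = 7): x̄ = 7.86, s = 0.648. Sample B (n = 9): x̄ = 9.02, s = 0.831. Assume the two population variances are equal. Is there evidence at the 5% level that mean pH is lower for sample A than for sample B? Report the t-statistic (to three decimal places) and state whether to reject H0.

Let group 1 = sample A, group 2 = sample B. H0: μ_1 = μ_2; H1: μ_1 < μ_2 (two-sample pooled-variance t-test, left-tailed).
s_p² = [(7−1)·0.648² + (9−1)·0.831²]/(7+9−2) = 0.574565
t = (7.86 − 9.02)/√[0.574565·(1/7 + 1/9)] = -3.037
df = n₁ + n₂ − 2 = 14
p-value = P(T ≤ -3.037) ≈ 0.0044
Since p ≈ 0.0044 < α = 0.05, reject H0; the data support H1.

t = -3.037; reject H0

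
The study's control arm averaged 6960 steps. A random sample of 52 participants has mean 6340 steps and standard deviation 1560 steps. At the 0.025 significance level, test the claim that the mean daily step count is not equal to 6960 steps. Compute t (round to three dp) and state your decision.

t = -2.866; reject H0

H0: μ = 6960; H1: μ ≠ 6960 (one-sample t-test, two-sided).
t = (x̄ − μ₀)/(s/√n) = (6340 − 6960)/(1560/√52) = -2.866
df = n − 1 = 51
Two-sided p-value ≈ 0.0060
Since p ≈ 0.0060 < α = 0.025, reject H0; the data support H1.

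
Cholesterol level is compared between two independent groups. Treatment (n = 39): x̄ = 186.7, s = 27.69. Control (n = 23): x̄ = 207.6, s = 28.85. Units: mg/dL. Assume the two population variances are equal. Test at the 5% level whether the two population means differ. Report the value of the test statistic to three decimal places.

-2.827

Let group 1 = treatment, group 2 = control. H0: μ_1 = μ_2; H1: μ_1 ≠ μ_2 (two-sample pooled-variance t-test, two-sided).
s_p² = [(39−1)·27.69² + (23−1)·28.85²]/(39+23−2) = 790.784
t = (186.7 − 207.6)/√[790.784·(1/39 + 1/23)] = -2.827
df = n₁ + n₂ − 2 = 60
Two-sided p-value ≈ 0.006
Since p ≈ 0.006 < α = 0.05, reject H0; the evidence is statistically significant.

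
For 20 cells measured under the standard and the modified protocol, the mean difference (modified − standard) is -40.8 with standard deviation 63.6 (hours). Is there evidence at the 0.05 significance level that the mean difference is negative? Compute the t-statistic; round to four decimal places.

-2.8689

H0: μ_d = 0; H1: μ_d < 0 (paired t-test on the differences, left-tailed).
t = d̄/(s_d/√n) = -40.8/(63.6/√20) = -2.8689
df = n − 1 = 19
p-value = P(T ≤ -2.8689) ≈ 0.0049
Since p ≈ 0.0049 < α = 0.05, reject H0; the evidence is statistically significant.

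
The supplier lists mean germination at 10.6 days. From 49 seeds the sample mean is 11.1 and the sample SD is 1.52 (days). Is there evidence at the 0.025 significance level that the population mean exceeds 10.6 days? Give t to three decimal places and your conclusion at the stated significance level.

H0: μ = 10.6; H1: μ > 10.6 (one-sample t-test, right-tailed).
t = (x̄ − μ₀)/(s/√n) = (11.1 − 10.6)/(1.52/√49) = 2.303
df = n − 1 = 48
p-value = P(T ≥ 2.303) ≈ 0.013
Since p ≈ 0.013 < α = 0.025, reject H0; the data support H1.

t = 2.303; reject H0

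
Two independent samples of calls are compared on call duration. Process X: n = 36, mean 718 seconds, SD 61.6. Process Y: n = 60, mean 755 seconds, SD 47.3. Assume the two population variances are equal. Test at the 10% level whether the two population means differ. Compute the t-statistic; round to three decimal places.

-3.307

Let group 1 = process X, group 2 = process Y. H0: μ_1 = μ_2; H1: μ_1 ≠ μ_2 (two-sample pooled-variance t-test, two-sided).
s_p² = [(36−1)·61.6² + (60−1)·47.3²]/(36+60−2) = 2817.12
t = (718 − 755)/√[2817.12·(1/36 + 1/60)] = -3.307
df = n₁ + n₂ − 2 = 94
Two-sided p-value ≈ 0.0013
Since p ≈ 0.0013 < α = 0.1, reject H0; the evidence is statistically significant.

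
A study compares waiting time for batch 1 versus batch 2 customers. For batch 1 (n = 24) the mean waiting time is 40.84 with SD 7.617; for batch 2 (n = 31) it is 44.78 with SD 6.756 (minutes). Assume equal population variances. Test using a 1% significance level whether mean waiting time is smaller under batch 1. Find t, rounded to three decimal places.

-2.029

Let group 1 = batch 1, group 2 = batch 2. H0: μ_1 = μ_2; H1: μ_1 < μ_2 (two-sample pooled-variance t-test, left-tailed).
s_p² = [(24−1)·7.617² + (31−1)·6.756²]/(24+31−2) = 51.0139
t = (40.84 − 44.78)/√[51.0139·(1/24 + 1/31)] = -2.029
df = n₁ + n₂ − 2 = 53
p-value = P(T ≤ -2.029) ≈ 0.0238
Since p ≈ 0.0238 > α = 0.01, fail to reject H0; the data do not provide sufficient evidence against H0.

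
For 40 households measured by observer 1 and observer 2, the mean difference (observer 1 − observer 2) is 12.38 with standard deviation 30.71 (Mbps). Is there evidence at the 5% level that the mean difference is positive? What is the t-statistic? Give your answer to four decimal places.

H0: μ_d = 0; H1: μ_d > 0 (paired t-test on the differences, right-tailed).
t = d̄/(s_d/√n) = 12.38/(30.71/√40) = 2.5496
df = n − 1 = 39
p-value = P(T ≥ 2.5496) ≈ 0.0074
Since p ≈ 0.0074 < α = 0.05, reject H0; the evidence is statistically significant.

2.5496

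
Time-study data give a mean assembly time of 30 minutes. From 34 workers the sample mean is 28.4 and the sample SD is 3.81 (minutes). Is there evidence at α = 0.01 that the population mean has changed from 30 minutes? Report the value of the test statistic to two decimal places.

-2.45

H0: μ = 30; H1: μ ≠ 30 (one-sample t-test, two-sided).
t = (x̄ − μ₀)/(s/√n) = (28.4 − 30)/(3.81/√34) = -2.45
df = n − 1 = 33
Two-sided p-value ≈ 0.020
Since p ≈ 0.020 > α = 0.01, fail to reject H0; the data do not provide sufficient evidence against H0.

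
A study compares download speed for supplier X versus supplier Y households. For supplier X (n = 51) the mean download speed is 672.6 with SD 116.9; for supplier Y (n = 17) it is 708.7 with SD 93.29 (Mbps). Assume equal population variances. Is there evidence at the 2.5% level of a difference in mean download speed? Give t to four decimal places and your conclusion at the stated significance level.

Let group 1 = supplier X, group 2 = supplier Y. H0: μ_1 = μ_2; H1: μ_1 ≠ μ_2 (two-sample pooled-variance t-test, two-sided).
s_p² = [(51−1)·116.9² + (17−1)·93.29²]/(51+17−2) = 12462.6
t = (672.6 − 708.7)/√[12462.6·(1/51 + 1/17)] = -1.1547
df = n₁ + n₂ − 2 = 66
Two-sided p-value ≈ 0.252
Since p ≈ 0.252 > α = 0.025, fail to reject H0; the evidence is not statistically significant.

t = -1.1547; fail to reject H0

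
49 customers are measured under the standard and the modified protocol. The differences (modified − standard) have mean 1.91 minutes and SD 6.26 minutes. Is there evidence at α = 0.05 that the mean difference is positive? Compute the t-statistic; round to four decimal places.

H0: μ_d = 0; H1: μ_d > 0 (paired t-test on the differences, right-tailed).
t = d̄/(s_d/√n) = 1.91/(6.26/√49) = 2.1358
df = n − 1 = 48
p-value = P(T ≥ 2.1358) ≈ 0.019
Since p ≈ 0.019 < α = 0.05, reject H0; the data support H1.

2.1358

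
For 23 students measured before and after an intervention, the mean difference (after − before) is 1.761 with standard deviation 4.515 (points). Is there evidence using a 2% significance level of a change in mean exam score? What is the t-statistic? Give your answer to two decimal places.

H0: μ_d = 0; H1: μ_d ≠ 0 (paired t-test on the differences, two-sided).
t = d̄/(s_d/√n) = 1.761/(4.515/√23) = 1.87
df = n − 1 = 22
Two-sided p-value ≈ 0.0748
Since p ≈ 0.0748 > α = 0.02, fail to reject H0; the evidence is not statistically significant.

1.87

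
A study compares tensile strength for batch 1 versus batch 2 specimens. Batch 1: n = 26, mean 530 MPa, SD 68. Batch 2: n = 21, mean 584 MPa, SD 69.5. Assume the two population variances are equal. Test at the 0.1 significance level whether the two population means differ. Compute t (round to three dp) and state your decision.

Let group 1 = batch 1, group 2 = batch 2. H0: μ_1 = μ_2; H1: μ_1 ≠ μ_2 (two-sample pooled-variance t-test, two-sided).
s_p² = [(26−1)·68² + (21−1)·69.5²]/(26+21−2) = 4715.67
t = (530 − 584)/√[4715.67·(1/26 + 1/21)] = -2.680
df = n₁ + n₂ − 2 = 45
Two-sided p-value ≈ 0.010
Since p ≈ 0.010 < α = 0.1, reject H0; the evidence is statistically significant.

t = -2.680; reject H0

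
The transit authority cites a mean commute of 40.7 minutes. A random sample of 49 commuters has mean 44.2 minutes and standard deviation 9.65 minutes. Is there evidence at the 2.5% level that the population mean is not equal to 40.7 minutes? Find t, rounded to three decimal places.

H0: μ = 40.7; H1: μ ≠ 40.7 (one-sample t-test, two-sided).
t = (x̄ − μ₀)/(s/√n) = (44.2 − 40.7)/(9.65/√49) = 2.539
df = n − 1 = 48
Two-sided p-value ≈ 0.0144
Since p ≈ 0.0144 < α = 0.025, reject H0; the data support H1.

2.539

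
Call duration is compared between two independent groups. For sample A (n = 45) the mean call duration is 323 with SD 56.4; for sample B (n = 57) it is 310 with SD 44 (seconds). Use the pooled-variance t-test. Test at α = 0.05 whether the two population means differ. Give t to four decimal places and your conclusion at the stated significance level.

Let group 1 = sample A, group 2 = sample B. H0: μ_1 = μ_2; H1: μ_1 ≠ μ_2 (two-sample pooled-variance t-test, two-sided).
s_p² = [(45−1)·56.4² + (57−1)·44²]/(45+57−2) = 2483.78
t = (323 − 310)/√[2483.78·(1/45 + 1/57)] = 1.3081
df = n₁ + n₂ − 2 = 100
Two-sided p-value ≈ 0.1938
Since p ≈ 0.1938 > α = 0.05, fail to reject H0; the data do not provide sufficient evidence against H0.

t = 1.3081; fail to reject H0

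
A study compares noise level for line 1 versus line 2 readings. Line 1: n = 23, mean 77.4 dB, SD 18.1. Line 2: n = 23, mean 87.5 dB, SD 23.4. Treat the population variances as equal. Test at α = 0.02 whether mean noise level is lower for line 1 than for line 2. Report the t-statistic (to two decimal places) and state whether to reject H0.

t = -1.64; fail to reject H0

Let group 1 = line 1, group 2 = line 2. H0: μ_1 = μ_2; H1: μ_1 < μ_2 (two-sample pooled-variance t-test, left-tailed).
s_p² = [(23−1)·18.1² + (23−1)·23.4²]/(23+23−2) = 437.585
t = (77.4 − 87.5)/√[437.585·(1/23 + 1/23)] = -1.64
df = n₁ + n₂ − 2 = 44
p-value = P(T ≤ -1.64) ≈ 0.054
Since p ≈ 0.054 > α = 0.02, fail to reject H0; the data do not provide sufficient evidence against H0.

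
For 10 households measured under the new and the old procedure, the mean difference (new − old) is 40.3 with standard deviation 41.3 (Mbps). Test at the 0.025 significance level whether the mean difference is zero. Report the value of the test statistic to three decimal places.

3.086

H0: μ_d = 0; H1: μ_d ≠ 0 (paired t-test on the differences, two-sided).
t = d̄/(s_d/√n) = 40.3/(41.3/√10) = 3.086
df = n − 1 = 9
Two-sided p-value ≈ 0.0130
Since p ≈ 0.0130 < α = 0.025, reject H0; the evidence is statistically significant.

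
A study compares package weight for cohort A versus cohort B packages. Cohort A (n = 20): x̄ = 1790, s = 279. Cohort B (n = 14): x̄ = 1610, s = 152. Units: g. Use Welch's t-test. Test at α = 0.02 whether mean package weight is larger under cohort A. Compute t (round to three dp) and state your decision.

Let group 1 = cohort A, group 2 = cohort B. H0: μ_1 = μ_2; H1: μ_1 > μ_2 (Welch's two-sample t-test, right-tailed).
t = (x̄_1 − x̄_2)/√(s_1²/n_1 + s_2²/n_2) = (1790 − 1610)/√(279²/20 + 152²/14) = 2.418
Welch–Satterthwaite df ≈ 30.51
p-value = P(T ≥ 2.418) ≈ 0.011
Since p ≈ 0.011 < α = 0.02, reject H0; the data support H1.

t = 2.418; reject H0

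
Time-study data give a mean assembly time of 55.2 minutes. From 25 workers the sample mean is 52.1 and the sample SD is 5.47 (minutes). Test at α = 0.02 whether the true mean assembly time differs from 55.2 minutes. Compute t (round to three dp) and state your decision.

H0: μ = 55.2; H1: μ ≠ 55.2 (one-sample t-test, two-sided).
t = (x̄ − μ₀)/(s/√n) = (52.1 − 55.2)/(5.47/√25) = -2.834
df = n − 1 = 24
Two-sided p-value ≈ 0.0092
Since p ≈ 0.0092 < α = 0.02, reject H0; the evidence is statistically significant.

t = -2.834; reject H0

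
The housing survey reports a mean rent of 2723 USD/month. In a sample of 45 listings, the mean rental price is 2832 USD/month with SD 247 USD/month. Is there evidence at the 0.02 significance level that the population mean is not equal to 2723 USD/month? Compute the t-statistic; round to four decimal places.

2.9603

H0: μ = 2723; H1: μ ≠ 2723 (one-sample t-test, two-sided).
t = (x̄ − μ₀)/(s/√n) = (2832 − 2723)/(247/√45) = 2.9603
df = n − 1 = 44
Two-sided p-value ≈ 0.0049
Since p ≈ 0.0049 < α = 0.02, reject H0; the evidence is statistically significant.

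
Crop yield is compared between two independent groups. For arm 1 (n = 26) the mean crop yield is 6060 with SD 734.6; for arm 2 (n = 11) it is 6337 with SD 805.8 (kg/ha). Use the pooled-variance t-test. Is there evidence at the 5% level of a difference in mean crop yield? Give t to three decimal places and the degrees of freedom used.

Let group 1 = arm 1, group 2 = arm 2. H0: μ_1 = μ_2; H1: μ_1 ≠ μ_2 (two-sample pooled-variance t-test, two-sided).
s_p² = [(26−1)·734.6² + (11−1)·805.8²]/(26+11−2) = 570973
t = (6060 − 6337)/√[570973·(1/26 + 1/11)] = -1.019
df = n₁ + n₂ − 2 = 35
Two-sided p-value ≈ 0.3151
Since p ≈ 0.3151 > α = 0.05, fail to reject H0; the data do not provide sufficient evidence against H0.

t = -1.019, df = 35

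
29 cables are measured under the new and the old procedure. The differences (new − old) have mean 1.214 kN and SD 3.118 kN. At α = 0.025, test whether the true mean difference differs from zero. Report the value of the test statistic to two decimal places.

H0: μ_d = 0; H1: μ_d ≠ 0 (paired t-test on the differences, two-sided).
t = d̄/(s_d/√n) = 1.214/(3.118/√29) = 2.10
df = n − 1 = 28
Two-sided p-value ≈ 0.045
Since p ≈ 0.045 > α = 0.025, fail to reject H0; the data do not provide sufficient evidence against H0.

2.10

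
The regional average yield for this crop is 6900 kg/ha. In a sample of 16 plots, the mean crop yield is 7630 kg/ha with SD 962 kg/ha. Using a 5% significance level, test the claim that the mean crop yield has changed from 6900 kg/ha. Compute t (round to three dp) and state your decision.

t = 3.035; reject H0

H0: μ = 6900; H1: μ ≠ 6900 (one-sample t-test, two-sided).
t = (x̄ − μ₀)/(s/√n) = (7630 − 6900)/(962/√16) = 3.035
df = n − 1 = 15
Two-sided p-value ≈ 0.0083
Since p ≈ 0.0083 < α = 0.05, reject H0; the evidence is statistically significant.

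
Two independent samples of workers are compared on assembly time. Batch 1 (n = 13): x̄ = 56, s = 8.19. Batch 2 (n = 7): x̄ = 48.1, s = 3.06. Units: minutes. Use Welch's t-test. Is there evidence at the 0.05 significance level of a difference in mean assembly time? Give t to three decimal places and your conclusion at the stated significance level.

Let group 1 = batch 1, group 2 = batch 2. H0: μ_1 = μ_2; H1: μ_1 ≠ μ_2 (Welch's two-sample t-test, two-sided).
t = (x̄_1 − x̄_2)/√(s_1²/n_1 + s_2²/n_2) = (56 − 48.1)/√(8.19²/13 + 3.06²/7) = 3.099
Welch–Satterthwaite df ≈ 16.77
Two-sided p-value ≈ 0.0066
Since p ≈ 0.0066 < α = 0.05, reject H0; the data support H1.

t = 3.099; reject H0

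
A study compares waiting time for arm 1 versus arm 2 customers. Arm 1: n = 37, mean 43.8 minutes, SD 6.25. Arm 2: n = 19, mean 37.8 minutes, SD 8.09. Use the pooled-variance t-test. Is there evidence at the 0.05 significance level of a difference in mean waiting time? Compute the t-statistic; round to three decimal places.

3.073

Let group 1 = arm 1, group 2 = arm 2. H0: μ_1 = μ_2; H1: μ_1 ≠ μ_2 (two-sample pooled-variance t-test, two-sided).
s_p² = [(37−1)·6.25² + (19−1)·8.09²]/(37+19−2) = 47.8577
t = (43.8 − 37.8)/√[47.8577·(1/37 + 1/19)] = 3.073
df = n₁ + n₂ − 2 = 54
Two-sided p-value ≈ 0.0033
Since p ≈ 0.0033 < α = 0.05, reject H0; the evidence is statistically significant.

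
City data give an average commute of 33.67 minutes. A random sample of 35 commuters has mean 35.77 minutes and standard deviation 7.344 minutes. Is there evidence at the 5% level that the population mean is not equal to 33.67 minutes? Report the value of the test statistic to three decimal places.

1.692

H0: μ = 33.67; H1: μ ≠ 33.67 (one-sample t-test, two-sided).
t = (x̄ − μ₀)/(s/√n) = (35.77 − 33.67)/(7.344/√35) = 1.692
df = n − 1 = 34
Two-sided p-value ≈ 0.100
Since p ≈ 0.100 > α = 0.05, fail to reject H0; the data do not provide sufficient evidence against H0.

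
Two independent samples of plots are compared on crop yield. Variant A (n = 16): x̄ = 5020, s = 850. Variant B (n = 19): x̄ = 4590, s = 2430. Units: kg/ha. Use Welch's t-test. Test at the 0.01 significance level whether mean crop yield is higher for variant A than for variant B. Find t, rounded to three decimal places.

Let group 1 = variant A, group 2 = variant B. H0: μ_1 = μ_2; H1: μ_1 > μ_2 (Welch's two-sample t-test, right-tailed).
t = (x̄_1 − x̄_2)/√(s_1²/n_1 + s_2²/n_2) = (5020 − 4590)/√(850²/16 + 2430²/19) = 0.721
Welch–Satterthwaite df ≈ 23.03
p-value = P(T ≥ 0.721) ≈ 0.2392
Since p ≈ 0.2392 > α = 0.01, fail to reject H0; the data do not provide sufficient evidence against H0.

0.721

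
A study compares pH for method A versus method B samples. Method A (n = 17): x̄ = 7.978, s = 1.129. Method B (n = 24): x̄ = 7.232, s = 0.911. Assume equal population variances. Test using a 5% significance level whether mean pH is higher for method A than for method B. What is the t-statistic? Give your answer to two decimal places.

2.34

Let group 1 = method A, group 2 = method B. H0: μ_1 = μ_2; H1: μ_1 > μ_2 (two-sample pooled-variance t-test, right-tailed).
s_p² = [(17−1)·1.129² + (24−1)·0.911²]/(17+24−2) = 1.01237
t = (7.978 − 7.232)/√[1.01237·(1/17 + 1/24)] = 2.34
df = n₁ + n₂ − 2 = 39
p-value = P(T ≥ 2.34) ≈ 0.012
Since p ≈ 0.012 < α = 0.05, reject H0; the data support H1.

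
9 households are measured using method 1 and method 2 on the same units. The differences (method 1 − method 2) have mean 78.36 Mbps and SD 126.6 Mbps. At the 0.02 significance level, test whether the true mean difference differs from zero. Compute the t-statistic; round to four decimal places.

1.8569

H0: μ_d = 0; H1: μ_d ≠ 0 (paired t-test on the differences, two-sided).
t = d̄/(s_d/√n) = 78.36/(126.6/√9) = 1.8569
df = n − 1 = 8
Two-sided p-value ≈ 0.1004
Since p ≈ 0.1004 > α = 0.02, fail to reject H0; the evidence is not statistically significant.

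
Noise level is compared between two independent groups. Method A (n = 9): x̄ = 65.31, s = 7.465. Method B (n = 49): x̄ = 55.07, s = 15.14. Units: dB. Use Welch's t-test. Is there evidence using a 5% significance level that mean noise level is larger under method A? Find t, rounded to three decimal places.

3.106

Let group 1 = method A, group 2 = method B. H0: μ_1 = μ_2; H1: μ_1 > μ_2 (Welch's two-sample t-test, right-tailed).
t = (x̄_1 − x̄_2)/√(s_1²/n_1 + s_2²/n_2) = (65.31 − 55.07)/√(7.465²/9 + 15.14²/49) = 3.106
Welch–Satterthwaite df ≈ 22.51
p-value = P(T ≥ 3.106) ≈ 0.0025
Since p ≈ 0.0025 < α = 0.05, reject H0; the evidence is statistically significant.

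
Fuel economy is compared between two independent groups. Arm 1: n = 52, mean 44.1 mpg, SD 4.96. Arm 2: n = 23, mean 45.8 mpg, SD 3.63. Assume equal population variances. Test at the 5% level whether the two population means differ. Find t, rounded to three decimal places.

Let group 1 = arm 1, group 2 = arm 2. H0: μ_1 = μ_2; H1: μ_1 ≠ μ_2 (two-sample pooled-variance t-test, two-sided).
s_p² = [(52−1)·4.96² + (23−1)·3.63²]/(52+23−2) = 21.1585
t = (44.1 − 45.8)/√[21.1585·(1/52 + 1/23)] = -1.476
df = n₁ + n₂ − 2 = 73
Two-sided p-value ≈ 0.144
Since p ≈ 0.144 > α = 0.05, fail to reject H0; the evidence is not statistically significant.

-1.476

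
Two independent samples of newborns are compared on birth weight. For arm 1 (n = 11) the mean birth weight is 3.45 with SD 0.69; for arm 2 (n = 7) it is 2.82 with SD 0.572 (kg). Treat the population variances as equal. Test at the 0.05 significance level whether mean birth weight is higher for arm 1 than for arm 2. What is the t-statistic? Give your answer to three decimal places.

Let group 1 = arm 1, group 2 = arm 2. H0: μ_1 = μ_2; H1: μ_1 > μ_2 (two-sample pooled-variance t-test, right-tailed).
s_p² = [(11−1)·0.69² + (7−1)·0.572²]/(11+7−2) = 0.420256
t = (3.45 − 2.82)/√[0.420256·(1/11 + 1/7)] = 2.010
df = n₁ + n₂ − 2 = 16
p-value = P(T ≥ 2.010) ≈ 0.031
Since p ≈ 0.031 < α = 0.05, reject H0; the data support H1.

2.010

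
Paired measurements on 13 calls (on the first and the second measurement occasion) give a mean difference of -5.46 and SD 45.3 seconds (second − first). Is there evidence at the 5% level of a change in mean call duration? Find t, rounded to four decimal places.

-0.4346

H0: μ_d = 0; H1: μ_d ≠ 0 (paired t-test on the differences, two-sided).
t = d̄/(s_d/√n) = -5.46/(45.3/√13) = -0.4346
df = n − 1 = 12
Two-sided p-value ≈ 0.672
Since p ≈ 0.672 > α = 0.05, fail to reject H0; the data do not provide sufficient evidence against H0.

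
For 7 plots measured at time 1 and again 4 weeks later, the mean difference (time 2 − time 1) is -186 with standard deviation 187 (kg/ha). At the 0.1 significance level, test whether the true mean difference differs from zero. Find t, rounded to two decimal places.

H0: μ_d = 0; H1: μ_d ≠ 0 (paired t-test on the differences, two-sided).
t = d̄/(s_d/√n) = -186/(187/√7) = -2.63
df = n − 1 = 6
Two-sided p-value ≈ 0.0390
Since p ≈ 0.0390 < α = 0.1, reject H0; the data support H1.

-2.63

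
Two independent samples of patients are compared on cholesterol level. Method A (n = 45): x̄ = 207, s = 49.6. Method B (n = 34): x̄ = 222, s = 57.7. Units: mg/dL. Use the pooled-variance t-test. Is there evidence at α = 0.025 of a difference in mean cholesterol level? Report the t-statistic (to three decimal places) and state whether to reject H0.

t = -1.240; fail to reject H0

Let group 1 = method A, group 2 = method B. H0: μ_1 = μ_2; H1: μ_1 ≠ μ_2 (two-sample pooled-variance t-test, two-sided).
s_p² = [(45−1)·49.6² + (34−1)·57.7²]/(45+34−2) = 2832.64
t = (207 − 222)/√[2832.64·(1/45 + 1/34)] = -1.240
df = n₁ + n₂ − 2 = 77
Two-sided p-value ≈ 0.2186
Since p ≈ 0.2186 > α = 0.025, fail to reject H0; the evidence is not statistically significant.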